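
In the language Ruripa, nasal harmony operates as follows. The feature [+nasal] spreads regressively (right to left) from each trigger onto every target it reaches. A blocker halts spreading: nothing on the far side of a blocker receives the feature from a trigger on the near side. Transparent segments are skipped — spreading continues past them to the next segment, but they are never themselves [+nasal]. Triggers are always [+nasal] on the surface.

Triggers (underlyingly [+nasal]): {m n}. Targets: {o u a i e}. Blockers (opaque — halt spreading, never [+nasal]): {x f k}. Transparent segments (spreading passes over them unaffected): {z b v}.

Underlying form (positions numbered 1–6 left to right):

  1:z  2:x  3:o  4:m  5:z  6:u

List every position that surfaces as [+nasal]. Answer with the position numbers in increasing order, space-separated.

3 4

From /m/ at 4 leftward: 3 /o/ → [+nasal]; 2 /x/ blocks.
Target with no active source: position 6 stays [-nasal].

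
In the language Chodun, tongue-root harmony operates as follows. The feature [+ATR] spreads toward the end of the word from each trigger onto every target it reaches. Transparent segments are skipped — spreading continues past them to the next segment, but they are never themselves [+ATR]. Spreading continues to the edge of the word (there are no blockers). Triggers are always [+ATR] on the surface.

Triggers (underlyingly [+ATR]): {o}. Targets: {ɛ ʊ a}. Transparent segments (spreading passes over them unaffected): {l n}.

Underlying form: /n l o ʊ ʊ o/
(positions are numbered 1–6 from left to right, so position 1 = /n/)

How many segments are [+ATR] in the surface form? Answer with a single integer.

4

From /o/ at 3 rightward: 4 /ʊ/ → [+ATR]; 5 /ʊ/ → [+ATR]; 6 /o/ is itself a trigger — this domain ends here.
From /o/ at 6 rightward: word edge.
[+ATR] positions on the surface: 3 4 5 6.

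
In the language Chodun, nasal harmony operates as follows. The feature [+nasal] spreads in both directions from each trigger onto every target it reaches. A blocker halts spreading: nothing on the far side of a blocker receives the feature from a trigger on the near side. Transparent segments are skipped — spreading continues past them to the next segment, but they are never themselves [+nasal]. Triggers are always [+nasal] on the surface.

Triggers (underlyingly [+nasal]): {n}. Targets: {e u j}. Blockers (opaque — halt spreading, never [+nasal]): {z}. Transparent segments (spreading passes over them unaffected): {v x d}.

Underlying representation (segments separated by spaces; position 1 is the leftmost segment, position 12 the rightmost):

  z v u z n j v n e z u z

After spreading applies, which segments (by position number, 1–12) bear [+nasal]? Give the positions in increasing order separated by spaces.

5 6 8 9

From /n/ at 5 rightward: 6 /j/ → [+nasal]; 7 /v/ transparent; 8 /n/ is itself a trigger — this domain ends here.
From /n/ at 5 leftward: 4 /z/ blocks.
From /n/ at 8 rightward: 9 /e/ → [+nasal]; 10 /z/ blocks.
From /n/ at 8 leftward: 7 /v/ transparent; 6 /j/ → [+nasal]; 5 /n/ is itself a trigger — this domain ends here.
Targets with no active source: positions 3 11 stay [-nasal].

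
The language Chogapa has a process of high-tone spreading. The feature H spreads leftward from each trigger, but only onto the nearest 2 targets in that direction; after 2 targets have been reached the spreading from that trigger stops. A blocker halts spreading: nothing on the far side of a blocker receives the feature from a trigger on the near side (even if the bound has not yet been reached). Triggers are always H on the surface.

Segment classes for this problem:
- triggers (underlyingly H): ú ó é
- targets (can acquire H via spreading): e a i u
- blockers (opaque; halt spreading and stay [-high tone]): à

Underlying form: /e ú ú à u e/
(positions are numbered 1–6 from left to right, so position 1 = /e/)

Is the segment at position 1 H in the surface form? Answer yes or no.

yes

From /ú/ at 2 leftward: 1 /e/ → H; word edge.
From /ú/ at 3 leftward: 2 /ú/ is itself a trigger — this domain ends here.
Targets with no active source: positions 5 6 stay [-high tone].
H positions on the surface: 1 2 3.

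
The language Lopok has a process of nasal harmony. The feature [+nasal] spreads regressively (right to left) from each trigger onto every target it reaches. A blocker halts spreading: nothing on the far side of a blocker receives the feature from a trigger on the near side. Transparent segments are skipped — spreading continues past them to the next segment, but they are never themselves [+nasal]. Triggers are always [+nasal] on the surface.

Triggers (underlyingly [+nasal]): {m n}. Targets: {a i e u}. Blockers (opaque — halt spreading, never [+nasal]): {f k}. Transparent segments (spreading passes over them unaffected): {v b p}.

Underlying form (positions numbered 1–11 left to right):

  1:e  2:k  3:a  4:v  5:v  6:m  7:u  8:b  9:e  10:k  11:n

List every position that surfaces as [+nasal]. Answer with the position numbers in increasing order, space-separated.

From /m/ at 6 leftward: 5 /v/ transparent; 4 /v/ transparent; 3 /a/ → [+nasal]; 2 /k/ blocks.
From /n/ at 11 leftward: 10 /k/ blocks.
Targets with no active source: positions 1 7 9 stay [-nasal].

3 6 11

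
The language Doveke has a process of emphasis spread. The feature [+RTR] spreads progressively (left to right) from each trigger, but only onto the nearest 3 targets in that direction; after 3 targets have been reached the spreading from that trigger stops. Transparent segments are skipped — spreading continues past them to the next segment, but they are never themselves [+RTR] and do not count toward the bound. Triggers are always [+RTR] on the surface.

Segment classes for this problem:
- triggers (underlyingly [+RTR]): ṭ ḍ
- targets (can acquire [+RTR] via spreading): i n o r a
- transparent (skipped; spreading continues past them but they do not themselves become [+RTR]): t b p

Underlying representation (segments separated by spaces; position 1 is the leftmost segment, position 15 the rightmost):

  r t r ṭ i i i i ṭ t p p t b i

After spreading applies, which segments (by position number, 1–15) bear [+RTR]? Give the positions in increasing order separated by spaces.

From /ṭ/ at 4 rightward: 5 /i/ → [+RTR]; 6 /i/ → [+RTR]; 7 /i/ → [+RTR]; bound reached.
From /ṭ/ at 9 rightward: 10 /t/ transparent; 11 /p/ transparent; 12 /p/ transparent; 13 /t/ transparent; 14 /b/ transparent; 15 /i/ → [+RTR]; word edge.
Targets with no active source: positions 1 3 8 stay [-emphatic].

4 5 6 7 9 15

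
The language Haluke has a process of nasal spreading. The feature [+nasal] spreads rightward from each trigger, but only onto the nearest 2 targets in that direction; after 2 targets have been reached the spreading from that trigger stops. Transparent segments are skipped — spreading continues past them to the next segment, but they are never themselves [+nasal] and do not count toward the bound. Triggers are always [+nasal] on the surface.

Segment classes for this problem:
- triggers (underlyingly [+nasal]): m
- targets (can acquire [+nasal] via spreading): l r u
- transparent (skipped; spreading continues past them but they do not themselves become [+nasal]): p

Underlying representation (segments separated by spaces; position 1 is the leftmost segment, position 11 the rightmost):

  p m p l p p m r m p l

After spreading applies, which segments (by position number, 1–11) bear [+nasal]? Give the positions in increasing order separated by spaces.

From /m/ at 2 rightward: 3 /p/ transparent; 4 /l/ → [+nasal]; 5 /p/ transparent; 6 /p/ transparent; 7 /m/ is itself a trigger — this domain ends here.
From /m/ at 7 rightward: 8 /r/ → [+nasal]; 9 /m/ is itself a trigger — this domain ends here.
From /m/ at 9 rightward: 10 /p/ transparent; 11 /l/ → [+nasal]; word edge.

2 4 7 8 9 11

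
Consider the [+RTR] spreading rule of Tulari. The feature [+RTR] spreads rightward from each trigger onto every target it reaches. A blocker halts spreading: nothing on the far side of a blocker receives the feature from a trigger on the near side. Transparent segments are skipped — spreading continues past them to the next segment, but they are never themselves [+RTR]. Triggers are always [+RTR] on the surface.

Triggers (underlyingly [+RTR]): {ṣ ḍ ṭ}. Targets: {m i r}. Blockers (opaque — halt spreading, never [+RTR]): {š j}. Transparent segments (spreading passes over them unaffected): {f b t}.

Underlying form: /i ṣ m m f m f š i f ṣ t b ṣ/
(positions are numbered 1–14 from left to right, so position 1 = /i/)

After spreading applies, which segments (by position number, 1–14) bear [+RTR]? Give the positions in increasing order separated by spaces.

2 3 4 6 11 14

From /ṣ/ at 2 rightward: 3 /m/ → [+RTR]; 4 /m/ → [+RTR]; 5 /f/ transparent; 6 /m/ → [+RTR]; 7 /f/ transparent; 8 /š/ blocks.
From /ṣ/ at 11 rightward: 12 /t/ transparent; 13 /b/ transparent; 14 /ṣ/ is itself a trigger — this domain ends here.
From /ṣ/ at 14 rightward: word edge.
Targets with no active source: positions 1 9 stay [-emphatic].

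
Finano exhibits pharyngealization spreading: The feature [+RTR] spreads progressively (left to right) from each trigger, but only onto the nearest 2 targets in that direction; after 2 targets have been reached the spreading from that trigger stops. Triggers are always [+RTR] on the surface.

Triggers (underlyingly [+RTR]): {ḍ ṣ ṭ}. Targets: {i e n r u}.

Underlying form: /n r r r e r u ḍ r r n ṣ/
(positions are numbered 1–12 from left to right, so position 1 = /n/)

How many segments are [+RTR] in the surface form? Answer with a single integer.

From /ḍ/ at 8 rightward: 9 /r/ → [+RTR]; 10 /r/ → [+RTR]; bound reached.
From /ṣ/ at 12 rightward: word edge.
Targets with no active source: positions 1 2 3 4 5 6 7 11 stay [-emphatic].
[+RTR] positions on the surface: 8 9 10 12.

4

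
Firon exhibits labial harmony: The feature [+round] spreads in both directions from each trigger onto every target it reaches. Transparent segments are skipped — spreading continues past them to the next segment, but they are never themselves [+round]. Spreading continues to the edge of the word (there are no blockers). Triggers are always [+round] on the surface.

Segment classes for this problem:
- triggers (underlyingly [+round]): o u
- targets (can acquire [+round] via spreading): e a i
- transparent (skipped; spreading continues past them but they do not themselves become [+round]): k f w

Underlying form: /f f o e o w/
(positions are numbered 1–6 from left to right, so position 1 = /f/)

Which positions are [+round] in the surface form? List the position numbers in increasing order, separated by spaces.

3 4 5

From /o/ at 3 rightward: 4 /e/ → [+round]; 5 /o/ is itself a trigger — this domain ends here.
From /o/ at 3 leftward: 2 /f/ transparent; 1 /f/ transparent; word edge.
From /o/ at 5 rightward: 6 /w/ transparent; word edge.
From /o/ at 5 leftward: 4 /e/ → [+round]; 3 /o/ is itself a trigger — this domain ends here.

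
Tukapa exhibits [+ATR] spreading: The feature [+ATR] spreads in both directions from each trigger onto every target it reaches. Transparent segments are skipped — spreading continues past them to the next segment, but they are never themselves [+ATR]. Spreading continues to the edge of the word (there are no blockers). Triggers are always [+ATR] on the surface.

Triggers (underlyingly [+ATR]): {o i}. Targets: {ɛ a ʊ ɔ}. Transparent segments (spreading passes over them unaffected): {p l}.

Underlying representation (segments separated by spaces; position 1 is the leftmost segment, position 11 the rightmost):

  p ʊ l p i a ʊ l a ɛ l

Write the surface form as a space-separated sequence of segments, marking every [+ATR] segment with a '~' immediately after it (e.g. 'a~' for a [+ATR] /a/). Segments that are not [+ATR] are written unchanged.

p ʊ~ l p i~ a~ ʊ~ l a~ ɛ~ l

From /i/ at 5 rightward: 6 /a/ → [+ATR]; 7 /ʊ/ → [+ATR]; 8 /l/ transparent; 9 /a/ → [+ATR]; 10 /ɛ/ → [+ATR]; 11 /l/ transparent; word edge.
From /i/ at 5 leftward: 4 /p/ transparent; 3 /l/ transparent; 2 /ʊ/ → [+ATR]; 1 /p/ transparent; word edge.
[+ATR] positions on the surface: 2 5 6 7 9 10.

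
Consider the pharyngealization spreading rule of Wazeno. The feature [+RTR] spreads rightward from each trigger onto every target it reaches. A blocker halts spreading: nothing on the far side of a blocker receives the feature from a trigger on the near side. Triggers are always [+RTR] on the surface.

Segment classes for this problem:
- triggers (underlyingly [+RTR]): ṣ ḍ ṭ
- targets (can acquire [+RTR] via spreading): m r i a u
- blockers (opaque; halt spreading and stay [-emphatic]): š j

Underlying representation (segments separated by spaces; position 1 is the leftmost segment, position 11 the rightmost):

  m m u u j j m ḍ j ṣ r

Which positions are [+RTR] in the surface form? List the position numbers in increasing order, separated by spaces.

From /ḍ/ at 8 rightward: 9 /j/ blocks.
From /ṣ/ at 10 rightward: 11 /r/ → [+RTR]; word edge.
Targets with no active source: positions 1 2 3 4 7 stay [-emphatic].

8 10 11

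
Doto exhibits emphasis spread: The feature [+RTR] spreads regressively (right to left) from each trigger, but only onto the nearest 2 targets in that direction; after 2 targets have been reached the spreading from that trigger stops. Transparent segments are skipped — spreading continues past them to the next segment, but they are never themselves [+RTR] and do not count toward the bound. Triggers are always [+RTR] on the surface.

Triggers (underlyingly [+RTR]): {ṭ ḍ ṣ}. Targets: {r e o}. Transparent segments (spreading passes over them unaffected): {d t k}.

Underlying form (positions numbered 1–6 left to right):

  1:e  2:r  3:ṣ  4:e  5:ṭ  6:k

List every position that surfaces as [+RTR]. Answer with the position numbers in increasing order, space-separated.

From /ṣ/ at 3 leftward: 2 /r/ → [+RTR]; 1 /e/ → [+RTR]; bound reached.
From /ṭ/ at 5 leftward: 4 /e/ → [+RTR]; 3 /ṣ/ is itself a trigger — this domain ends here.

1 2 3 4 5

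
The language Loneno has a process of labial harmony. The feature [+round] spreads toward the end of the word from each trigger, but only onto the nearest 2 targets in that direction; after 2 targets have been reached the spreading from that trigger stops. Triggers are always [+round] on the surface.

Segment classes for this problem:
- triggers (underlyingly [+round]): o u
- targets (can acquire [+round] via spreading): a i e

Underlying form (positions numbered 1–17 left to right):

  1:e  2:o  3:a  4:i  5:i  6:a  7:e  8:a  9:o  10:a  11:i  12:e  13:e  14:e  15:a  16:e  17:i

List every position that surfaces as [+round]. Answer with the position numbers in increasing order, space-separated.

From /o/ at 2 rightward: 3 /a/ → [+round]; 4 /i/ → [+round]; bound reached.
From /o/ at 9 rightward: 10 /a/ → [+round]; 11 /i/ → [+round]; bound reached.
Targets with no active source: positions 1 5 6 7 8 12 13 14 15 16 17 stay [-round].

2 3 4 9 10 11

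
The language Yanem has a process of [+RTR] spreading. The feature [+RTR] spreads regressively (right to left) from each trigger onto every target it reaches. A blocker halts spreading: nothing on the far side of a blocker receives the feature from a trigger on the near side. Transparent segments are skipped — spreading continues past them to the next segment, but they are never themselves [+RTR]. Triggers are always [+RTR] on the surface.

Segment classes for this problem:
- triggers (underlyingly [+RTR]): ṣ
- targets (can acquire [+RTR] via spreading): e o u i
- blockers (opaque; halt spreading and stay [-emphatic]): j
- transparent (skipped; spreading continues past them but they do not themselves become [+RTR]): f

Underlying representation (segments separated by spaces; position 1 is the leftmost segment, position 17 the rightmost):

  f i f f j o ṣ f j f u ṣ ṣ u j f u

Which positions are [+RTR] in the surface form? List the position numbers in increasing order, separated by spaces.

From /ṣ/ at 7 leftward: 6 /o/ → [+RTR]; 5 /j/ blocks.
From /ṣ/ at 12 leftward: 11 /u/ → [+RTR]; 10 /f/ transparent; 9 /j/ blocks.
From /ṣ/ at 13 leftward: 12 /ṣ/ is itself a trigger — this domain ends here.
Targets with no active source: positions 2 14 17 stay [-emphatic].

6 7 11 12 13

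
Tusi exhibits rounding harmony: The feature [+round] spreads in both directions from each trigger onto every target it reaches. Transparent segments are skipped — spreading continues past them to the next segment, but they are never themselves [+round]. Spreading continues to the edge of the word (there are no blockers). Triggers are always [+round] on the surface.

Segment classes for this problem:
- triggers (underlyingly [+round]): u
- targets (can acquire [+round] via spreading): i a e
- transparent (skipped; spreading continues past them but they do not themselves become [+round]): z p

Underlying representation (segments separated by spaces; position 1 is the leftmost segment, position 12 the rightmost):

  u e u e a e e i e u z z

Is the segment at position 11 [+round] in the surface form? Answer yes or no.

no

From /u/ at 1 rightward: 2 /e/ → [+round]; 3 /u/ is itself a trigger — this domain ends here.
From /u/ at 1 leftward: word edge.
From /u/ at 3 rightward: 4 /e/ → [+round]; 5 /a/ → [+round]; 6 /e/ → [+round]; 7 /e/ → [+round]; 8 /i/ → [+round]; 9 /e/ → [+round]; 10 /u/ is itself a trigger — this domain ends here.
From /u/ at 3 leftward: 2 /e/ → [+round]; 1 /u/ is itself a trigger — this domain ends here.
From /u/ at 10 rightward: 11 /z/ transparent; 12 /z/ transparent; word edge.
From /u/ at 10 leftward: 9 /e/ → [+round]; 8 /i/ → [+round]; 7 /e/ → [+round]; 6 /e/ → [+round]; 5 /a/ → [+round]; 4 /e/ → [+round]; 3 /u/ is itself a trigger — this domain ends here.
[+round] positions on the surface: 1 2 3 4 5 6 7 8 9 10.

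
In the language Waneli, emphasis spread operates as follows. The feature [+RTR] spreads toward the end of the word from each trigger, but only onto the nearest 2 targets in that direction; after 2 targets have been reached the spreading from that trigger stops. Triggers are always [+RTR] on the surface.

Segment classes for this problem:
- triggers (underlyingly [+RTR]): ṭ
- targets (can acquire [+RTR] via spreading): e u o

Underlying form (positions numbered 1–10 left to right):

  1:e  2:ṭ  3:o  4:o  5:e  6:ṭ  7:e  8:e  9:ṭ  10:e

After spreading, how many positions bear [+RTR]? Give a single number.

From /ṭ/ at 2 rightward: 3 /o/ → [+RTR]; 4 /o/ → [+RTR]; bound reached.
From /ṭ/ at 6 rightward: 7 /e/ → [+RTR]; 8 /e/ → [+RTR]; bound reached.
From /ṭ/ at 9 rightward: 10 /e/ → [+RTR]; word edge.
Targets with no active source: positions 1 5 stay [-emphatic].
[+RTR] positions on the surface: 2 3 4 6 7 8 9 10.

8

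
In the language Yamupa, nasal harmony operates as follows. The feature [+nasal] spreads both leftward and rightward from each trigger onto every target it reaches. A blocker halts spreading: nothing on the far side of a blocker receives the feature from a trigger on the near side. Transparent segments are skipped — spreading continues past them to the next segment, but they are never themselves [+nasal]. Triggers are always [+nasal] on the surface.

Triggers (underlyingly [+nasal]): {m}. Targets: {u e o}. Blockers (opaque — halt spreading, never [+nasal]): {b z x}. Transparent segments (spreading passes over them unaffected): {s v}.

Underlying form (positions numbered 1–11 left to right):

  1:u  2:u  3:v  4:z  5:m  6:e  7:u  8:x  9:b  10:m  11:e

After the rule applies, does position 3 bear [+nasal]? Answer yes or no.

From /m/ at 5 rightward: 6 /e/ → [+nasal]; 7 /u/ → [+nasal]; 8 /x/ blocks.
From /m/ at 5 leftward: 4 /z/ blocks.
From /m/ at 10 rightward: 11 /e/ → [+nasal]; word edge.
From /m/ at 10 leftward: 9 /b/ blocks.
Targets with no active source: positions 1 2 stay [-nasal].
[+nasal] positions on the surface: 5 6 7 10 11.

no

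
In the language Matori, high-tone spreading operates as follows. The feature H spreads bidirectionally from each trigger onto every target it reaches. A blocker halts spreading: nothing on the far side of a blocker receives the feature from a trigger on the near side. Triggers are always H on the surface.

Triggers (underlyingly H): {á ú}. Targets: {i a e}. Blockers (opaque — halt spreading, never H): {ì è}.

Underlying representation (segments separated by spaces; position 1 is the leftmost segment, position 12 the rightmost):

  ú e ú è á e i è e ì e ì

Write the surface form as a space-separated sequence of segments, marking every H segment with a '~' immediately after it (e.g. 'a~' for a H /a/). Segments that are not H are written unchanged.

From /ú/ at 1 rightward: 2 /e/ → H; 3 /ú/ is itself a trigger — this domain ends here.
From /ú/ at 1 leftward: word edge.
From /ú/ at 3 rightward: 4 /è/ blocks.
From /ú/ at 3 leftward: 2 /e/ → H; 1 /ú/ is itself a trigger — this domain ends here.
From /á/ at 5 rightward: 6 /e/ → H; 7 /i/ → H; 8 /è/ blocks.
From /á/ at 5 leftward: 4 /è/ blocks.
Targets with no active source: positions 9 11 stay [-high tone].
H positions on the surface: 1 2 3 5 6 7.

ú~ e~ ú~ è á~ e~ i~ è e ì e ì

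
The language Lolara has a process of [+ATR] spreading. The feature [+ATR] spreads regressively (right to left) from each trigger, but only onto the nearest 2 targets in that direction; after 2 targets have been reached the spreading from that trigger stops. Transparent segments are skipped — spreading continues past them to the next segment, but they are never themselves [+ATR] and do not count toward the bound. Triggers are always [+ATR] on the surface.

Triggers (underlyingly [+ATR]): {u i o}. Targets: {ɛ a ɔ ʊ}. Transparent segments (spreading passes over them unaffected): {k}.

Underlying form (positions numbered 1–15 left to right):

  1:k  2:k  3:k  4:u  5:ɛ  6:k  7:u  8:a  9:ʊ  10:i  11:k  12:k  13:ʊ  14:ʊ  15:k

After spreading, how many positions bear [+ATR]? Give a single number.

From /u/ at 4 leftward: 3 /k/ transparent; 2 /k/ transparent; 1 /k/ transparent; word edge.
From /u/ at 7 leftward: 6 /k/ transparent; 5 /ɛ/ → [+ATR]; 4 /u/ is itself a trigger — this domain ends here.
From /i/ at 10 leftward: 9 /ʊ/ → [+ATR]; 8 /a/ → [+ATR]; bound reached.
Targets with no active source: positions 13 14 stay [-ATR].
[+ATR] positions on the surface: 4 5 7 8 9 10.

6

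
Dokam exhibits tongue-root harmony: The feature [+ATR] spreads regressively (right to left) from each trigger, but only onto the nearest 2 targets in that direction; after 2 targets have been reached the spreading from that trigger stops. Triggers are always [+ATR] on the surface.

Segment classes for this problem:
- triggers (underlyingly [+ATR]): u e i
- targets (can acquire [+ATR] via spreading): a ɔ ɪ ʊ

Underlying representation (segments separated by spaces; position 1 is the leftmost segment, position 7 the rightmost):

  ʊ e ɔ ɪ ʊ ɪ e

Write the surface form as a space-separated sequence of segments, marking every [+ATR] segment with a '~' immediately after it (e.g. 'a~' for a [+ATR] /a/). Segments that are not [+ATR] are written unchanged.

From /e/ at 2 leftward: 1 /ʊ/ → [+ATR]; word edge.
From /e/ at 7 leftward: 6 /ɪ/ → [+ATR]; 5 /ʊ/ → [+ATR]; bound reached.
Targets with no active source: positions 3 4 stay [-ATR].
[+ATR] positions on the surface: 1 2 5 6 7.

ʊ~ e~ ɔ ɪ ʊ~ ɪ~ e~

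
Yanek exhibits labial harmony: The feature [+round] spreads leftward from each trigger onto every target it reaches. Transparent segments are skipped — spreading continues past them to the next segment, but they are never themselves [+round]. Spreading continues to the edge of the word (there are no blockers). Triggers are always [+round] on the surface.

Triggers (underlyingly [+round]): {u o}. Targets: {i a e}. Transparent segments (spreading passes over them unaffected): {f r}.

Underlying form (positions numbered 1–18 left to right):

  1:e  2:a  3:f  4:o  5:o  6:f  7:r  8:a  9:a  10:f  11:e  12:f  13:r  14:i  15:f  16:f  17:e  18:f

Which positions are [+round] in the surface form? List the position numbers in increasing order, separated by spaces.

1 2 4 5

From /o/ at 4 leftward: 3 /f/ transparent; 2 /a/ → [+round]; 1 /e/ → [+round]; word edge.
From /o/ at 5 leftward: 4 /o/ is itself a trigger — this domain ends here.
Targets with no active source: positions 8 9 11 14 17 stay [-round].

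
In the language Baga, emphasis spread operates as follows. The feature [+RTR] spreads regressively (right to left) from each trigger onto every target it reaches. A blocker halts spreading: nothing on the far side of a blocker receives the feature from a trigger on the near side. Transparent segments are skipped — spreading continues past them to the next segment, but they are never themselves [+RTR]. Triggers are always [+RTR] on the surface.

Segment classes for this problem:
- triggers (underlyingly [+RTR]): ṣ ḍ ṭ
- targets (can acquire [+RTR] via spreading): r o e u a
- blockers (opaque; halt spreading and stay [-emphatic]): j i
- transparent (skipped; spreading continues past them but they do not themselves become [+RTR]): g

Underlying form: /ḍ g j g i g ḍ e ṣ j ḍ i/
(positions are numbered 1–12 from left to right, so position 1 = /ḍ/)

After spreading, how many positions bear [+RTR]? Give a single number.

From /ḍ/ at 1 leftward: word edge.
From /ḍ/ at 7 leftward: 6 /g/ transparent; 5 /i/ blocks.
From /ṣ/ at 9 leftward: 8 /e/ → [+RTR]; 7 /ḍ/ is itself a trigger — this domain ends here.
From /ḍ/ at 11 leftward: 10 /j/ blocks.
[+RTR] positions on the surface: 1 7 8 9 11.

5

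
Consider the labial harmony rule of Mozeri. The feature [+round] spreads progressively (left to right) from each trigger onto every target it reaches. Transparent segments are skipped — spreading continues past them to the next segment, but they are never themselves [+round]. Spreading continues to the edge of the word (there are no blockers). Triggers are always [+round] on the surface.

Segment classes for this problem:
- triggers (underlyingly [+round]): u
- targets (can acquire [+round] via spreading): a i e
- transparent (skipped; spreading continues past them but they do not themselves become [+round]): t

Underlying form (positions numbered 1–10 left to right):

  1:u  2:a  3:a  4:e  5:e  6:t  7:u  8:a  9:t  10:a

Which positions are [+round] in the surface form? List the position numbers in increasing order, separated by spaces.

From /u/ at 1 rightward: 2 /a/ → [+round]; 3 /a/ → [+round]; 4 /e/ → [+round]; 5 /e/ → [+round]; 6 /t/ transparent; 7 /u/ is itself a trigger — this domain ends here.
From /u/ at 7 rightward: 8 /a/ → [+round]; 9 /t/ transparent; 10 /a/ → [+round]; word edge.

1 2 3 4 5 7 8 10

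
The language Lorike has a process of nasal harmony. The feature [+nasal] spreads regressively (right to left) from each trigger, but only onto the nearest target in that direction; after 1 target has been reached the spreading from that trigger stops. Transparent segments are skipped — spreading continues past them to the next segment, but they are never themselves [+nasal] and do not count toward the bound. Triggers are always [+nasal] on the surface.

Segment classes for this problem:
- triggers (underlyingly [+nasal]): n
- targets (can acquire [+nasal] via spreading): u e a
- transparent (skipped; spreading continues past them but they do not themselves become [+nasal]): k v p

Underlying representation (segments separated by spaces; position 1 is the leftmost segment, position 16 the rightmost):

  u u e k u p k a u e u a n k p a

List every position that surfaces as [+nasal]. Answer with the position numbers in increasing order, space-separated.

From /n/ at 13 leftward: 12 /a/ → [+nasal]; bound reached.
Targets with no active source: positions 1 2 3 5 8 9 10 11 16 stay [-nasal].

12 13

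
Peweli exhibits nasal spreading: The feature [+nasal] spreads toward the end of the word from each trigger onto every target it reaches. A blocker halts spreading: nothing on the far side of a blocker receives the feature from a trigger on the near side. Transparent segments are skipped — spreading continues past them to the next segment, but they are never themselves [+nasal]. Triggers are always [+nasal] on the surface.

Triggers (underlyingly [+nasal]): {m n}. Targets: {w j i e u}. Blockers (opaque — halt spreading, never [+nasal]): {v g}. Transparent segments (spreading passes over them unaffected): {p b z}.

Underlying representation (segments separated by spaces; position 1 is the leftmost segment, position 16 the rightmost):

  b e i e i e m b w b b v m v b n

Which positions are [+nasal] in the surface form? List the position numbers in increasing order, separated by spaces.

From /m/ at 7 rightward: 8 /b/ transparent; 9 /w/ → [+nasal]; 10 /b/ transparent; 11 /b/ transparent; 12 /v/ blocks.
From /m/ at 13 rightward: 14 /v/ blocks.
From /n/ at 16 rightward: word edge.
Targets with no active source: positions 2 3 4 5 6 stay [-nasal].

7 9 13 16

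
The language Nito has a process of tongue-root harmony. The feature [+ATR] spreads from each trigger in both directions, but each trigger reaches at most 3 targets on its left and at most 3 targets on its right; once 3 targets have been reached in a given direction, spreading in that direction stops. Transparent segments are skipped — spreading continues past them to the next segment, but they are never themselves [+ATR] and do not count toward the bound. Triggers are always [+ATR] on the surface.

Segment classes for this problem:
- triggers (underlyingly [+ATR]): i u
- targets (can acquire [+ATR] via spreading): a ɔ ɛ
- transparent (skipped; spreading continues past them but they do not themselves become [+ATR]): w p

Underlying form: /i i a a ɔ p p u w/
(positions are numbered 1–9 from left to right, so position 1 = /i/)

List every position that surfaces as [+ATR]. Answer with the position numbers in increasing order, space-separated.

1 2 3 4 5 8

From /i/ at 1 rightward: 2 /i/ is itself a trigger — this domain ends here.
From /i/ at 1 leftward: word edge.
From /i/ at 2 rightward: 3 /a/ → [+ATR]; 4 /a/ → [+ATR]; 5 /ɔ/ → [+ATR]; bound reached.
From /i/ at 2 leftward: 1 /i/ is itself a trigger — this domain ends here.
From /u/ at 8 rightward: 9 /w/ transparent; word edge.
From /u/ at 8 leftward: 7 /p/ transparent; 6 /p/ transparent; 5 /ɔ/ → [+ATR]; 4 /a/ → [+ATR]; 3 /a/ → [+ATR]; bound reached.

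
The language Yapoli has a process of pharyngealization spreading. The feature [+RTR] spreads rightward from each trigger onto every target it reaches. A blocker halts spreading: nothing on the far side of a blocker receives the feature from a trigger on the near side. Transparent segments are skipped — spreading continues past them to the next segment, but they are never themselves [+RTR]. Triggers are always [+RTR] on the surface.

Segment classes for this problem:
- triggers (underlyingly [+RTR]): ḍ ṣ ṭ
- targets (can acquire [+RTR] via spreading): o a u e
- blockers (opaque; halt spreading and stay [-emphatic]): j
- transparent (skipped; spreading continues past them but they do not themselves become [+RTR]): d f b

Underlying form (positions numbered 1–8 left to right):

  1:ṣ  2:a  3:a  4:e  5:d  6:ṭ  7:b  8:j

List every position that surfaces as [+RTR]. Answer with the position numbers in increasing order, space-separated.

1 2 3 4 6

From /ṣ/ at 1 rightward: 2 /a/ → [+RTR]; 3 /a/ → [+RTR]; 4 /e/ → [+RTR]; 5 /d/ transparent; 6 /ṭ/ is itself a trigger — this domain ends here.
From /ṭ/ at 6 rightward: 7 /b/ transparent; 8 /j/ blocks.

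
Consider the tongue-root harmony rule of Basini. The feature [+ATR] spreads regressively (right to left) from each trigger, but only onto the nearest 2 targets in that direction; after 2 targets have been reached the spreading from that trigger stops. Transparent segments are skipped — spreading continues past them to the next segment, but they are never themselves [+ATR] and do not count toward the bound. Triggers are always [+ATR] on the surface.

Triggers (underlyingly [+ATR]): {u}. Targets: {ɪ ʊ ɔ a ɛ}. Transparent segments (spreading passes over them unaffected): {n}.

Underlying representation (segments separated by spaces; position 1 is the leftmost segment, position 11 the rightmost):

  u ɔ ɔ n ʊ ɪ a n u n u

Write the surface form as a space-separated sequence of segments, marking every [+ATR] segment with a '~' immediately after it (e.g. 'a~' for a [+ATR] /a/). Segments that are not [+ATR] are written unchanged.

From /u/ at 1 leftward: word edge.
From /u/ at 9 leftward: 8 /n/ transparent; 7 /a/ → [+ATR]; 6 /ɪ/ → [+ATR]; bound reached.
From /u/ at 11 leftward: 10 /n/ transparent; 9 /u/ is itself a trigger — this domain ends here.
Targets with no active source: positions 2 3 5 stay [-ATR].
[+ATR] positions on the surface: 1 6 7 9 11.

u~ ɔ ɔ n ʊ ɪ~ a~ n u~ n u~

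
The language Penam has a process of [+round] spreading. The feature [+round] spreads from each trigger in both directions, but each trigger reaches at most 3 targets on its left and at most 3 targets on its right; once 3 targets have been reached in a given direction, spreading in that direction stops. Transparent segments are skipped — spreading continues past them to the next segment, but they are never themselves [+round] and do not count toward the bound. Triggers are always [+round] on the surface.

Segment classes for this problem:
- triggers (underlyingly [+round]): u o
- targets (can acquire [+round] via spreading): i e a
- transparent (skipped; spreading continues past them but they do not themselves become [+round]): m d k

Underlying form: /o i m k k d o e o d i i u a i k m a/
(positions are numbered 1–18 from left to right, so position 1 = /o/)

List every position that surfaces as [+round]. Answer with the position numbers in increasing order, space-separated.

From /o/ at 1 rightward: 2 /i/ → [+round]; 3 /m/ transparent; 4 /k/ transparent; 5 /k/ transparent; 6 /d/ transparent; 7 /o/ is itself a trigger — this domain ends here.
From /o/ at 1 leftward: word edge.
From /o/ at 7 rightward: 8 /e/ → [+round]; 9 /o/ is itself a trigger — this domain ends here.
From /o/ at 7 leftward: 6 /d/ transparent; 5 /k/ transparent; 4 /k/ transparent; 3 /m/ transparent; 2 /i/ → [+round]; 1 /o/ is itself a trigger — this domain ends here.
From /o/ at 9 rightward: 10 /d/ transparent; 11 /i/ → [+round]; 12 /i/ → [+round]; 13 /u/ is itself a trigger — this domain ends here.
From /o/ at 9 leftward: 8 /e/ → [+round]; 7 /o/ is itself a trigger — this domain ends here.
From /u/ at 13 rightward: 14 /a/ → [+round]; 15 /i/ → [+round]; 16 /k/ transparent; 17 /m/ transparent; 18 /a/ → [+round]; bound reached.
From /u/ at 13 leftward: 12 /i/ → [+round]; 11 /i/ → [+round]; 10 /d/ transparent; 9 /o/ is itself a trigger — this domain ends here.

1 2 7 8 9 11 12 13 14 15 18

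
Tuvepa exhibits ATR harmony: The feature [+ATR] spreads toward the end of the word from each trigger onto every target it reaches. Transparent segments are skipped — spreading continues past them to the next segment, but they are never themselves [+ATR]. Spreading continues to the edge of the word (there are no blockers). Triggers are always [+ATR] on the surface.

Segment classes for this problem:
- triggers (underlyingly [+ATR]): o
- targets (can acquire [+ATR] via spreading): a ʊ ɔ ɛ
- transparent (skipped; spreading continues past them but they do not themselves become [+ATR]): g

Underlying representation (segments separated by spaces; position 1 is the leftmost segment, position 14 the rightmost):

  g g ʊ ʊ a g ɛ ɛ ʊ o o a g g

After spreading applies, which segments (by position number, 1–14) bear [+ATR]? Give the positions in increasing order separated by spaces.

10 11 12

From /o/ at 10 rightward: 11 /o/ is itself a trigger — this domain ends here.
From /o/ at 11 rightward: 12 /a/ → [+ATR]; 13 /g/ transparent; 14 /g/ transparent; word edge.
Targets with no active source: positions 3 4 5 7 8 9 stay [-ATR].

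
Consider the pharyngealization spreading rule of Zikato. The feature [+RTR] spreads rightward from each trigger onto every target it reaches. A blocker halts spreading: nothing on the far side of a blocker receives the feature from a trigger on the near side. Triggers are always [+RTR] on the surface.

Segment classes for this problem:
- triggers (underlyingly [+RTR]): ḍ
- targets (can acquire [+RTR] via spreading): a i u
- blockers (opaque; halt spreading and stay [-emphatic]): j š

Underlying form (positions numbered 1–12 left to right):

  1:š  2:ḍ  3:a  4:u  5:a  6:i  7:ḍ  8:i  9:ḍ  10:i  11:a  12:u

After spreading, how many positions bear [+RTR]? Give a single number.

11

From /ḍ/ at 2 rightward: 3 /a/ → [+RTR]; 4 /u/ → [+RTR]; 5 /a/ → [+RTR]; 6 /i/ → [+RTR]; 7 /ḍ/ is itself a trigger — this domain ends here.
From /ḍ/ at 7 rightward: 8 /i/ → [+RTR]; 9 /ḍ/ is itself a trigger — this domain ends here.
From /ḍ/ at 9 rightward: 10 /i/ → [+RTR]; 11 /a/ → [+RTR]; 12 /u/ → [+RTR]; word edge.
[+RTR] positions on the surface: 2 3 4 5 6 7 8 9 10 11 12.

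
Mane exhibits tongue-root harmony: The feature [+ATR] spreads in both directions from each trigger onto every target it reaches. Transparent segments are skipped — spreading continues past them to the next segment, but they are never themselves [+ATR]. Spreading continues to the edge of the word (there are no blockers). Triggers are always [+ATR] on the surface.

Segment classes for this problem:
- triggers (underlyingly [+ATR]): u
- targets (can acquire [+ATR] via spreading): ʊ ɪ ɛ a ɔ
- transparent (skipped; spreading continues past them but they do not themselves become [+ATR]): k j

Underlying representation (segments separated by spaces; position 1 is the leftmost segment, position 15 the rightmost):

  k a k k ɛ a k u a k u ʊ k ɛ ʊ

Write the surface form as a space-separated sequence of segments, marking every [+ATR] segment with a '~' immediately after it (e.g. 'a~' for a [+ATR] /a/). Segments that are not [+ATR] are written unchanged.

From /u/ at 8 rightward: 9 /a/ → [+ATR]; 10 /k/ transparent; 11 /u/ is itself a trigger — this domain ends here.
From /u/ at 8 leftward: 7 /k/ transparent; 6 /a/ → [+ATR]; 5 /ɛ/ → [+ATR]; 4 /k/ transparent; 3 /k/ transparent; 2 /a/ → [+ATR]; 1 /k/ transparent; word edge.
From /u/ at 11 rightward: 12 /ʊ/ → [+ATR]; 13 /k/ transparent; 14 /ɛ/ → [+ATR]; 15 /ʊ/ → [+ATR]; word edge.
From /u/ at 11 leftward: 10 /k/ transparent; 9 /a/ → [+ATR]; 8 /u/ is itself a trigger — this domain ends here.
[+ATR] positions on the surface: 2 5 6 8 9 11 12 14 15.

k a~ k k ɛ~ a~ k u~ a~ k u~ ʊ~ k ɛ~ ʊ~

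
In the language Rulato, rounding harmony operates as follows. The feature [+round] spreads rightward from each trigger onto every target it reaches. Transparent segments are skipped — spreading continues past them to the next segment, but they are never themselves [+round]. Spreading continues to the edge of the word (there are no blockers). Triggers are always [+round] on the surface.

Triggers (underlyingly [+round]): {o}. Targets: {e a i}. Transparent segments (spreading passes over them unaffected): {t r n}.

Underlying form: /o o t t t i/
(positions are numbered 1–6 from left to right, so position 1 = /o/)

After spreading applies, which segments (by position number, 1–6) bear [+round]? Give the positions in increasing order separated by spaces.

1 2 6

From /o/ at 1 rightward: 2 /o/ is itself a trigger — this domain ends here.
From /o/ at 2 rightward: 3 /t/ transparent; 4 /t/ transparent; 5 /t/ transparent; 6 /i/ → [+round]; word edge.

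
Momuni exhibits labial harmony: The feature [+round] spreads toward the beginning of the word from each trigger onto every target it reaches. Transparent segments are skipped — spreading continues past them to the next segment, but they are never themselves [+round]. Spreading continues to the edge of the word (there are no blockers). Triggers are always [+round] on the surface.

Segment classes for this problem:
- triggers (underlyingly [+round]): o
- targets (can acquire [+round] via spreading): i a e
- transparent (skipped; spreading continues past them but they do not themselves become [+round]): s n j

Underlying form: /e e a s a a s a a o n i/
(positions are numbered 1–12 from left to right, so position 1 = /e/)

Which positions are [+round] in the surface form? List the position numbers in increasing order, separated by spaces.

From /o/ at 10 leftward: 9 /a/ → [+round]; 8 /a/ → [+round]; 7 /s/ transparent; 6 /a/ → [+round]; 5 /a/ → [+round]; 4 /s/ transparent; 3 /a/ → [+round]; 2 /e/ → [+round]; 1 /e/ → [+round]; word edge.
Target with no active source: position 12 stays [-round].

1 2 3 5 6 8 9 10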